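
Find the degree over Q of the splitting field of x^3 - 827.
[K : Q] = 6

The roots of x^3 - 827 are ∛827, ω∛827, ω^2∛827 where ω = e^(2πi/3) is a primitive cube root of unity, so K = Q(∛827, ω). Now [Q(∛827):Q] = 3 (since 827 is not a perfect cube, x^3 - 827 is irreducible) and [Q(ω):Q] = 2. Both 2 and 3 divide [K:Q], and [K:Q] ≤ 3·2 = 6, so [K:Q] = 6. (Equivalently: Q(∛827) ⊂ R but ω ∉ R, so [K : Q(∛827)] = 2.)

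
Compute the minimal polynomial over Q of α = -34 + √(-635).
m_α(x) = x^2 + 68x + 1791

From α + 34 = √(-635), squaring gives (α + 34)^2 = -635, i.e. α^2 + 68α + 1156 = -635, so α^2 + 68α + 1791 = 0. The discriminant of x^2 + 68x + 1791 is (68)^2 - 4·(1791) = 4624 - 7164 = -2540, and 4·(-635) is not a perfect square in Q since -635 is squarefree and ≠ 1. Hence x^2 + 68x + 1791 is irreducible over Q and is the minimal polynomial of α.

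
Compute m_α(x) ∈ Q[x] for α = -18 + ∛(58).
m_α(x) = x^3 + 54x^2 + 972x + 5774

Set β = α + 18 = ∛(58), so β^3 = 58. Then (α + 18)^3 - 58 = 0, i.e. α is a root of g(x) = (x + 18)^3 - 58 = x^3 + 54x^2 + 972x + 5774. Since g(x) = h(x + 18) where h(x) = x^3 - 58, and h is irreducible over Q (because 58 is not a perfect cube, so h has no rational root, and a monic cubic with no rational root is irreducible), g is also irreducible (irreducibility is preserved under the substitution x → x + 18). Hence m_α(x) = x^3 + 54x^2 + 972x + 5774.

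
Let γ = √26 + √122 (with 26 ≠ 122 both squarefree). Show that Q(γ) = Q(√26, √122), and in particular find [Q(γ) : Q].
[Q(γ) : Q] = 4 (equivalently, Q(γ) = Q(√26, √122))

Obviously Q(γ) ⊆ Q(√26, √122), and [Q(√26, √122):Q] = 4 (since 26, 122 are distinct squarefree integers > 1 with 3172 not a perfect square). To show equality we compute the minimal polynomial of γ. From γ = √26 + √122: γ^2 = 26 + 2√(3172) + 122 = 148 + 2√(3172), so γ^2 - 148 = 2√(3172); squaring, (γ^2 - 148)^2 = 4·3172, i.e. γ^4 - 296γ^2 + 21904 - 12688 = 0, i.e. γ^4 - 296γ^2 + 9216 = 0. So γ is a root of x^4 - 296x^2 + 9216. This polynomial is irreducible over Q: it has no rational root (each ±√26 ± √122 is irrational), and any factorization into two quadratics over Q would force √(3172) ∈ Q (pairing opposite roots) or √26, √122 ∈ Q (other pairings), all impossible. Hence [Q(γ):Q] = 4 = [Q(√26, √122):Q], so Q(γ) = Q(√26, √122).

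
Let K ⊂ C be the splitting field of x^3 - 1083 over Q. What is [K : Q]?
[K : Q] = 6

The roots of x^3 - 1083 are ∛1083, ω∛1083, ω^2∛1083 where ω = e^(2πi/3) is a primitive cube root of unity, so K = Q(∛1083, ω). Now [Q(∛1083):Q] = 3 (since 1083 is not a perfect cube, x^3 - 1083 is irreducible) and [Q(ω):Q] = 2. Both 2 and 3 divide [K:Q], and [K:Q] ≤ 3·2 = 6, so [K:Q] = 6. (Equivalently: Q(∛1083) ⊂ R but ω ∉ R, so [K : Q(∛1083)] = 2.)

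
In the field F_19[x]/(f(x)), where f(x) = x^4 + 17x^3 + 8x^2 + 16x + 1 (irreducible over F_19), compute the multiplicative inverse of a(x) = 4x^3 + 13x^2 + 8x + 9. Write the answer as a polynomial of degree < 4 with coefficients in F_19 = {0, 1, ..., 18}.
a(x)^(-1) ≡ 18x^3 + 6x^2 + 8x + 3 (mod f(x))

Since f is irreducible over F_19, F_19[x]/(f) is a field and a(x) ≠ 0 has an inverse. Apply the extended Euclidean algorithm to f(x) and a(x) in F_19[x]: f(x) = (5x + 7)·a(x) + (10x^2 + 10x + 14);  a(x) = (8x + 18)·(10x^2 + 10x + 14) + (x + 4);  (10x^2 + 10x + 14) = (10x + 8)·(x + 4) + (1). The last nonzero remainder is the constant 1 = gcd(f, a) in F_19. Back-substituting through the division chain expresses 1 = s(x)·a(x) + t(x)·f(x) with s(x) ≡ 18x^3 + 6x^2 + 8x + 3 (mod f), so a(x)^(-1) ≡ s(x) = 18x^3 + 6x^2 + 8x + 3 (mod f). Check: (4x^3 + 13x^2 + 8x + 9)·(18x^3 + 6x^2 + 8x + 3) = 15x^6 + 11x^5 + 7x^4 + 3x^3 + 5x^2 + x + 8 ≡ 1 (mod x^4 + 17x^3 + 8x^2 + 16x + 1).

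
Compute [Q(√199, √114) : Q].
[Q(√199, √114) : Q] = 4

[Q(√199):Q] = 2 (min poly x^2 - 199, irreducible since 199 is squarefree > 1). For the top step, suppose √114 ∈ Q(√199), say √114 = c + d√199 with c, d ∈ Q. Squaring: 114 = c^2 + 199d^2 + 2cd√199. Since √199 ∉ Q this forces 2cd = 0. If d = 0 then √114 = c ∈ Q, contradicting 114 squarefree > 1. If c = 0 then 114 = 199d^2, so 199·114 = (199d)^2 is a perfect square in Q — but 199·114 = 22686 is not a perfect square (since 199 and 114 are distinct squarefree integers). Contradiction. Hence √114 ∉ Q(√199), so x^2 - 114 stays irreducible over Q(√199) and [Q(√199, √114) : Q(√199)] = 2. By the tower law, [Q(√199, √114) : Q] = 2 · 2 = 4.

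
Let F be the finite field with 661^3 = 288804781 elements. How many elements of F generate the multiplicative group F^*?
There are φ(288804780) = 70012800 primitive elements

F_q^* is cyclic of order q - 1 = 288804780. A cyclic group of order m has exactly φ(m) generators. Here m = 288804780 = 2^2 · 3^2 · 5 · 11 · 145861, so the number of primitive elements is φ(288804780) = 70012800.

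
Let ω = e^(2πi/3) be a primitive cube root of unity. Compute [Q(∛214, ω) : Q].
[Q(∛214, ω) : Q] = 6

[Q(∛214):Q] = 3 (min poly x^3 - 214, irreducible since 214 is not a perfect cube). [Q(ω):Q] = 2 (min poly x^2 + x + 1). Since Q(∛214) ⊂ R and ω ∉ R, we have ω ∉ Q(∛214), so x^2 + x + 1 remains irreducible over Q(∛214) and [Q(∛214, ω) : Q(∛214)] = 2. By the tower law, [Q(∛214, ω) : Q] = 3 · 2 = 6. (In fact Q(∛214, ω) is the splitting field of x^3 - 214 over Q.)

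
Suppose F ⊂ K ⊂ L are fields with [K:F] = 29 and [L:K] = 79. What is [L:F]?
[L:F] = 2291

The tower law says that for any tower of field extensions F ⊂ K ⊂ L with finite degrees, [L:F] = [L:K] · [K:F]. Here this gives [L:F] = 79 · 29 = 2291.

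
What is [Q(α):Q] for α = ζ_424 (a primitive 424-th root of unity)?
[Q(α):Q] = 208

The minimal polynomial of ζ_424 over Q is the 424-th cyclotomic polynomial Φ_424(x), which is irreducible over Q and has degree φ(424) = 208. Hence [Q(α):Q] = φ(424) = 208.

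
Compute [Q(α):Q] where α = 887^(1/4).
[Q(α):Q] = 4

α is a root of x^4 - 887. By Eisenstein's criterion at the prime p = 887 (which divides the constant term 887 but p^2 = 786769 does not, since 887 is squarefree), x^4 - 887 is irreducible over Q. Hence [Q(α):Q] = 4.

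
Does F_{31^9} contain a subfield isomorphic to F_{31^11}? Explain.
No: F_{31^11} is not a subfield of F_{31^9}

F_{p^m} embeds in F_{p^n} iff m | n. Here 11 ∤ 9 (since 9 = 0·11 + 9 with remainder 9 ≠ 0), so F_{31^11} is not a subfield of F_{31^9}. Equivalently: if it were, the tower law would give 11 = [F_{31^11}:F_31] dividing [F_{31^9}:F_31] = 9, contradiction.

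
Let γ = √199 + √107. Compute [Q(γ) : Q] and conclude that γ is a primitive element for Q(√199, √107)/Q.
[Q(γ) : Q] = 4 (equivalently, Q(γ) = Q(√199, √107))

Obviously Q(γ) ⊆ Q(√199, √107), and [Q(√199, √107):Q] = 4 (since 199, 107 are distinct squarefree integers > 1 with 21293 not a perfect square). To show equality we compute the minimal polynomial of γ. From γ = √199 + √107: γ^2 = 199 + 2√(21293) + 107 = 306 + 2√(21293), so γ^2 - 306 = 2√(21293); squaring, (γ^2 - 306)^2 = 4·21293, i.e. γ^4 - 612γ^2 + 93636 - 85172 = 0, i.e. γ^4 - 612γ^2 + 8464 = 0. So γ is a root of x^4 - 612x^2 + 8464. This polynomial is irreducible over Q: it has no rational root (each ±√199 ± √107 is irrational), and any factorization into two quadratics over Q would force √(21293) ∈ Q (pairing opposite roots) or √199, √107 ∈ Q (other pairings), all impossible. Hence [Q(γ):Q] = 4 = [Q(√199, √107):Q], so Q(γ) = Q(√199, √107).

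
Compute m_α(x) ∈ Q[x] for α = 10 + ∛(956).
m_α(x) = x^3 - 30x^2 + 300x - 1956

Set β = α - 10 = ∛(956), so β^3 = 956. Then (α - 10)^3 - 956 = 0, i.e. α is a root of g(x) = (x - 10)^3 - 956 = x^3 - 30x^2 + 300x - 1956. Since g(x) = h(x - 10) where h(x) = x^3 - 956, and h is irreducible over Q (because 956 is not a perfect cube, so h has no rational root, and a monic cubic with no rational root is irreducible), g is also irreducible (irreducibility is preserved under the substitution x → x - 10). Hence m_α(x) = x^3 - 30x^2 + 300x - 1956.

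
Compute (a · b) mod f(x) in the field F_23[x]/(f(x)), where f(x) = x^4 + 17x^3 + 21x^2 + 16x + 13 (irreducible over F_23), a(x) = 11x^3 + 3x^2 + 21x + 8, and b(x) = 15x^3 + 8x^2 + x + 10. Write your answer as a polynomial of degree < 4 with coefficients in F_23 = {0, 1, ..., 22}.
a · b ≡ 10x^3 + 13x^2 + 9x + 16 (mod f(x))

Multiply in F_23[x]: a(x)·b(x) = (11x^3 + 3x^2 + 21x + 8)·(15x^3 + 8x^2 + x + 10) = 4x^6 + 18x^5 + 5x^4 + 10x^3 + 11x + 11. This has degree ≥ 4, so divide by f(x) over F_23: 4x^6 + 18x^5 + 5x^4 + 10x^3 + 11x + 11 = (4x^2 + 19x + 12)·(x^4 + 17x^3 + 21x^2 + 16x + 13) + (10x^3 + 13x^2 + 9x + 16). Hence a·b ≡ 10x^3 + 13x^2 + 9x + 16 (mod f). (F_23[x]/(f) is a field with 23^4 = 279841 elements since f is irreducible of degree 4.)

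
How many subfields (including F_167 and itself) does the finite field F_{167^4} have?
F_{167^4} has 3 subfields

The subfields of F_{p^n} are exactly the fields F_{p^d} for d | n (each is the fixed field of the unique index-d subgroup of Gal(F_{p^n}/F_p) ≅ Z/nZ). The divisors of n = 4 are {1, 2, 4}, giving 3 subfields: F_{167^1}, F_{167^2}, F_{167^4}.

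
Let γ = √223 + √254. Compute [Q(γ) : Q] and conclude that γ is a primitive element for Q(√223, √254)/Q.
[Q(γ) : Q] = 4 (equivalently, Q(γ) = Q(√223, √254))

Obviously Q(γ) ⊆ Q(√223, √254), and [Q(√223, √254):Q] = 4 (since 223, 254 are distinct squarefree integers > 1 with 56642 not a perfect square). To show equality we compute the minimal polynomial of γ. From γ = √223 + √254: γ^2 = 223 + 2√(56642) + 254 = 477 + 2√(56642), so γ^2 - 477 = 2√(56642); squaring, (γ^2 - 477)^2 = 4·56642, i.e. γ^4 - 954γ^2 + 227529 - 226568 = 0, i.e. γ^4 - 954γ^2 + 961 = 0. So γ is a root of x^4 - 954x^2 + 961. This polynomial is irreducible over Q: it has no rational root (each ±√223 ± √254 is irrational), and any factorization into two quadratics over Q would force √(56642) ∈ Q (pairing opposite roots) or √223, √254 ∈ Q (other pairings), all impossible. Hence [Q(γ):Q] = 4 = [Q(√223, √254):Q], so Q(γ) = Q(√223, √254).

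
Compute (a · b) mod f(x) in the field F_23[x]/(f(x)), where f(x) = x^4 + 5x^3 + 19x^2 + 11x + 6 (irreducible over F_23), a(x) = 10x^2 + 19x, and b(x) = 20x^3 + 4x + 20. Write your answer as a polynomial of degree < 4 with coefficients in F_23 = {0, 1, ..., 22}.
a · b ≡ 7x^3 + 12x^2 + 20x + 17 (mod f(x))

Multiply in F_23[x]: a(x)·b(x) = (10x^2 + 19x)·(20x^3 + 4x + 20) = 16x^5 + 12x^4 + 17x^3 + 12x. This has degree ≥ 4, so divide by f(x) over F_23: 16x^5 + 12x^4 + 17x^3 + 12x = (16x + 1)·(x^4 + 5x^3 + 19x^2 + 11x + 6) + (7x^3 + 12x^2 + 20x + 17). Hence a·b ≡ 7x^3 + 12x^2 + 20x + 17 (mod f). (F_23[x]/(f) is a field with 23^4 = 279841 elements since f is irreducible of degree 4.)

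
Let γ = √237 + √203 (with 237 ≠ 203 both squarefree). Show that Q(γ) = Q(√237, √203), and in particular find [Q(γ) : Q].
[Q(γ) : Q] = 4 (equivalently, Q(γ) = Q(√237, √203))

Obviously Q(γ) ⊆ Q(√237, √203), and [Q(√237, √203):Q] = 4 (since 237, 203 are distinct squarefree integers > 1 with 48111 not a perfect square). To show equality we compute the minimal polynomial of γ. From γ = √237 + √203: γ^2 = 237 + 2√(48111) + 203 = 440 + 2√(48111), so γ^2 - 440 = 2√(48111); squaring, (γ^2 - 440)^2 = 4·48111, i.e. γ^4 - 880γ^2 + 193600 - 192444 = 0, i.e. γ^4 - 880γ^2 + 1156 = 0. So γ is a root of x^4 - 880x^2 + 1156. This polynomial is irreducible over Q: it has no rational root (each ±√237 ± √203 is irrational), and any factorization into two quadratics over Q would force √(48111) ∈ Q (pairing opposite roots) or √237, √203 ∈ Q (other pairings), all impossible. Hence [Q(γ):Q] = 4 = [Q(√237, √203):Q], so Q(γ) = Q(√237, √203).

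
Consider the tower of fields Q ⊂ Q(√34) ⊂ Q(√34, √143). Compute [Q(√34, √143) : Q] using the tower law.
[Q(√34, √143) : Q] = 4

[Q(√34):Q] = 2 (min poly x^2 - 34, irreducible since 34 is squarefree > 1). For the top step, suppose √143 ∈ Q(√34), say √143 = c + d√34 with c, d ∈ Q. Squaring: 143 = c^2 + 34d^2 + 2cd√34. Since √34 ∉ Q this forces 2cd = 0. If d = 0 then √143 = c ∈ Q, contradicting 143 squarefree > 1. If c = 0 then 143 = 34d^2, so 34·143 = (34d)^2 is a perfect square in Q — but 34·143 = 4862 is not a perfect square (since 34 and 143 are distinct squarefree integers). Contradiction. Hence √143 ∉ Q(√34), so x^2 - 143 stays irreducible over Q(√34) and [Q(√34, √143) : Q(√34)] = 2. By the tower law, [Q(√34, √143) : Q] = 2 · 2 = 4.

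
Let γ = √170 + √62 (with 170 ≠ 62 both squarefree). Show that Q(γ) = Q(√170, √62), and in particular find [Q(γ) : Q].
[Q(γ) : Q] = 4 (equivalently, Q(γ) = Q(√170, √62))

Obviously Q(γ) ⊆ Q(√170, √62), and [Q(√170, √62):Q] = 4 (since 170, 62 are distinct squarefree integers > 1 with 10540 not a perfect square). To show equality we compute the minimal polynomial of γ. From γ = √170 + √62: γ^2 = 170 + 2√(10540) + 62 = 232 + 2√(10540), so γ^2 - 232 = 2√(10540); squaring, (γ^2 - 232)^2 = 4·10540, i.e. γ^4 - 464γ^2 + 53824 - 42160 = 0, i.e. γ^4 - 464γ^2 + 11664 = 0. So γ is a root of x^4 - 464x^2 + 11664. This polynomial is irreducible over Q: it has no rational root (each ±√170 ± √62 is irrational), and any factorization into two quadratics over Q would force √(10540) ∈ Q (pairing opposite roots) or √170, √62 ∈ Q (other pairings), all impossible. Hence [Q(γ):Q] = 4 = [Q(√170, √62):Q], so Q(γ) = Q(√170, √62).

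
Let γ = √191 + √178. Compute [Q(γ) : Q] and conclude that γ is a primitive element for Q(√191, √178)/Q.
[Q(γ) : Q] = 4 (equivalently, Q(γ) = Q(√191, √178))

Obviously Q(γ) ⊆ Q(√191, √178), and [Q(√191, √178):Q] = 4 (since 191, 178 are distinct squarefree integers > 1 with 33998 not a perfect square). To show equality we compute the minimal polynomial of γ. From γ = √191 + √178: γ^2 = 191 + 2√(33998) + 178 = 369 + 2√(33998), so γ^2 - 369 = 2√(33998); squaring, (γ^2 - 369)^2 = 4·33998, i.e. γ^4 - 738γ^2 + 136161 - 135992 = 0, i.e. γ^4 - 738γ^2 + 169 = 0. So γ is a root of x^4 - 738x^2 + 169. This polynomial is irreducible over Q: it has no rational root (each ±√191 ± √178 is irrational), and any factorization into two quadratics over Q would force √(33998) ∈ Q (pairing opposite roots) or √191, √178 ∈ Q (other pairings), all impossible. Hence [Q(γ):Q] = 4 = [Q(√191, √178):Q], so Q(γ) = Q(√191, √178).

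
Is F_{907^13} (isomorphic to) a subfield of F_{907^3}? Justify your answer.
No: F_{907^13} is not a subfield of F_{907^3}

F_{p^m} embeds in F_{p^n} iff m | n. Here 13 ∤ 3 (since 3 = 0·13 + 3 with remainder 3 ≠ 0), so F_{907^13} is not a subfield of F_{907^3}. Equivalently: if it were, the tower law would give 13 = [F_{907^13}:F_907] dividing [F_{907^3}:F_907] = 3, contradiction.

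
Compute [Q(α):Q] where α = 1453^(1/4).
[Q(α):Q] = 4

α is a root of x^4 - 1453. By Eisenstein's criterion at the prime p = 1453 (which divides the constant term 1453 but p^2 = 2111209 does not, since 1453 is squarefree), x^4 - 1453 is irreducible over Q. Hence [Q(α):Q] = 4.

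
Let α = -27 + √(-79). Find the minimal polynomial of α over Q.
m_α(x) = x^2 + 54x + 808

From α + 27 = √(-79), squaring gives (α + 27)^2 = -79, i.e. α^2 + 54α + 729 = -79, so α^2 + 54α + 808 = 0. The discriminant of x^2 + 54x + 808 is (54)^2 - 4·(808) = 2916 - 3232 = -316, and 4·(-79) is not a perfect square in Q since -79 is squarefree and ≠ 1. Hence x^2 + 54x + 808 is irreducible over Q and is the minimal polynomial of α.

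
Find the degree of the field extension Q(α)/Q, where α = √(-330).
[Q(α):Q] = 2

[Q(α):Q] equals the degree of the minimal polynomial of α. Here α^2 = -330 and x^2 + 330 is irreducible (d = -330 is squarefree, ≠ 1, hence not a square), so deg(m_α) = 2. Thus [Q(α):Q] = 2.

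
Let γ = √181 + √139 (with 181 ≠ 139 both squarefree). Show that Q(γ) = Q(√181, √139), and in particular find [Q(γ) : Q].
[Q(γ) : Q] = 4 (equivalently, Q(γ) = Q(√181, √139))

Obviously Q(γ) ⊆ Q(√181, √139), and [Q(√181, √139):Q] = 4 (since 181, 139 are distinct squarefree integers > 1 with 25159 not a perfect square). To show equality we compute the minimal polynomial of γ. From γ = √181 + √139: γ^2 = 181 + 2√(25159) + 139 = 320 + 2√(25159), so γ^2 - 320 = 2√(25159); squaring, (γ^2 - 320)^2 = 4·25159, i.e. γ^4 - 640γ^2 + 102400 - 100636 = 0, i.e. γ^4 - 640γ^2 + 1764 = 0. So γ is a root of x^4 - 640x^2 + 1764. This polynomial is irreducible over Q: it has no rational root (each ±√181 ± √139 is irrational), and any factorization into two quadratics over Q would force √(25159) ∈ Q (pairing opposite roots) or √181, √139 ∈ Q (other pairings), all impossible. Hence [Q(γ):Q] = 4 = [Q(√181, √139):Q], so Q(γ) = Q(√181, √139).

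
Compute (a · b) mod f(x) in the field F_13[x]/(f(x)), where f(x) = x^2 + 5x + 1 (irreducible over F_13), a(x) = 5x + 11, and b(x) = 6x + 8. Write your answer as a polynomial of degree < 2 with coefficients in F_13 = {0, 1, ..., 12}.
a · b ≡ 8x + 6 (mod f(x))

Multiply in F_13[x]: a(x)·b(x) = (5x + 11)·(6x + 8) = 4x^2 + 2x + 10. This has degree ≥ 2, so divide by f(x) over F_13: 4x^2 + 2x + 10 = (4)·(x^2 + 5x + 1) + (8x + 6). Hence a·b ≡ 8x + 6 (mod f). (F_13[x]/(f) is a field with 13^2 = 169 elements since f is irreducible of degree 2.)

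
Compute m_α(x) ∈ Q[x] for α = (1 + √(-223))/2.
m_α(x) = x^2 - x + 56

From 2α - 1 = √(-223), squaring gives (2α - 1)^2 = -223, i.e. 4α^2 - 4α + 1 = -223, so α^2 - α + (1 + 223)/4 = 0. Since -223 ≡ 1 (mod 4), (1 + 223)/4 = 56 ∈ Z. The polynomial x^2 - x + 56 has discriminant 1 - 4·(56) = -223, which is not a perfect square in Q (d = -223 is squarefree and ≠ 1), so x^2 - x + 56 is irreducible over Q. It is the minimal polynomial of α.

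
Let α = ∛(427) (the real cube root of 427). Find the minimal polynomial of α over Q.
m_α(x) = x^3 - 427

α satisfies α^3 = 427, so x^3 - 427 annihilates α. By the rational root test, a rational root p/q (in lowest terms) of x^3 - 427 would satisfy p^3 = 427 q^3, forcing q = 1 and p^3 = 427; but 427 is not a perfect cube, contradiction. A monic cubic over Q with no rational root is irreducible (any nontrivial factorization would include a linear factor). Hence x^3 - 427 is the minimal polynomial of α, and in particular [Q(α):Q] = 3.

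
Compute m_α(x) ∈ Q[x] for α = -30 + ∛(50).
m_α(x) = x^3 + 90x^2 + 2700x + 26950

Set β = α + 30 = ∛(50), so β^3 = 50. Then (α + 30)^3 - 50 = 0, i.e. α is a root of g(x) = (x + 30)^3 - 50 = x^3 + 90x^2 + 2700x + 26950. Since g(x) = h(x + 30) where h(x) = x^3 - 50, and h is irreducible over Q (because 50 is not a perfect cube, so h has no rational root, and a monic cubic with no rational root is irreducible), g is also irreducible (irreducibility is preserved under the substitution x → x + 30). Hence m_α(x) = x^3 + 90x^2 + 2700x + 26950.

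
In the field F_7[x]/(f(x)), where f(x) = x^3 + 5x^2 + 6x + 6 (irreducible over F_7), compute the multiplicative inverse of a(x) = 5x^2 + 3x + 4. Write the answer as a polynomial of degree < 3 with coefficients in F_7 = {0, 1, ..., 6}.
a(x)^(-1) ≡ 5x^2 + 2x + 6 (mod f(x))

Since f is irreducible over F_7, F_7[x]/(f) is a field and a(x) ≠ 0 has an inverse. Apply the extended Euclidean algorithm to f(x) and a(x) in F_7[x]: f(x) = (3x + 2)·a(x) + (2x + 5);  a(x) = (6x + 4)·(2x + 5) + (5). The last nonzero remainder is the constant 5 = gcd(f, a) in F_7. Back-substituting through the division chain expresses 5 = s(x)·a(x) + t(x)·f(x) with s(x) ≡ 4x^2 + 3x + 2 (mod f), so (4x^2 + 3x + 2)·a(x) ≡ 5 (mod f). Multiplying by 5^(-1) ≡ 3 in F_7 gives a(x)^(-1) ≡ 3·(4x^2 + 3x + 2) ≡ 5x^2 + 2x + 6 (mod f). Check: (5x^2 + 3x + 4)·(5x^2 + 2x + 6) = 4x^4 + 4x^3 + 5x + 3 ≡ 1 (mod x^3 + 5x^2 + 6x + 6).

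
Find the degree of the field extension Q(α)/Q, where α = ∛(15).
[Q(α):Q] = 3

The minimal polynomial of α is x^3 - 15, irreducible over Q since 15 is not a perfect cube (so x^3 - 15 has no rational root). Hence [Q(α):Q] = deg(m_α) = 3.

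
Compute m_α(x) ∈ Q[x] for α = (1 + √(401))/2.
m_α(x) = x^2 - x - 100

From 2α - 1 = √(401), squaring gives (2α - 1)^2 = 401, i.e. 4α^2 - 4α + 1 = 401, so α^2 - α + (1 - 401)/4 = 0. Since 401 ≡ 1 (mod 4), (1 - 401)/4 = -100 ∈ Z. The polynomial x^2 - x - 100 has discriminant 1 - 4·(-100) = 401, which is not a perfect square in Q (d = 401 is squarefree and ≠ 1), so x^2 - x - 100 is irreducible over Q. It is the minimal polynomial of α.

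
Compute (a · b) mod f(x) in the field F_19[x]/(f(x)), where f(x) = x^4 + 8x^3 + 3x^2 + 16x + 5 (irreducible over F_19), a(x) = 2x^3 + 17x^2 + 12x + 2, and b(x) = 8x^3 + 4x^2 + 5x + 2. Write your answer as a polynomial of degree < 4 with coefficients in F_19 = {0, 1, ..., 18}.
a · b ≡ 17x^3 + 5x + 14 (mod f(x))

Multiply in F_19[x]: a(x)·b(x) = (2x^3 + 17x^2 + 12x + 2)·(8x^3 + 4x^2 + 5x + 2) = 16x^6 + 11x^5 + 3x^4 + x^3 + 7x^2 + 15x + 4. This has degree ≥ 4, so divide by f(x) over F_19: 16x^6 + 11x^5 + 3x^4 + x^3 + 7x^2 + 15x + 4 = (16x^2 + 16x + 17)·(x^4 + 8x^3 + 3x^2 + 16x + 5) + (17x^3 + 5x + 14). Hence a·b ≡ 17x^3 + 5x + 14 (mod f). (F_19[x]/(f) is a field with 19^4 = 130321 elements since f is irreducible of degree 4.)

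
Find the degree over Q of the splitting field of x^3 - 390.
[K : Q] = 6

The roots of x^3 - 390 are ∛390, ω∛390, ω^2∛390 where ω = e^(2πi/3) is a primitive cube root of unity, so K = Q(∛390, ω). Now [Q(∛390):Q] = 3 (since 390 is not a perfect cube, x^3 - 390 is irreducible) and [Q(ω):Q] = 2. Both 2 and 3 divide [K:Q], and [K:Q] ≤ 3·2 = 6, so [K:Q] = 6. (Equivalently: Q(∛390) ⊂ R but ω ∉ R, so [K : Q(∛390)] = 2.)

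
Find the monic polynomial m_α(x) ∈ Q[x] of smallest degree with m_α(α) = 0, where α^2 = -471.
m_α(x) = x^2 + 471

α satisfies α^2 + 471 = 0, so x^2 + 471 annihilates α. Since d = -471 is squarefree and ≠ 1, it is not a perfect square in Q, so x^2 + 471 has no rational root and is therefore irreducible over Q (a degree-2 polynomial over a field is irreducible iff it has no root). Hence m_α(x) = x^2 + 471.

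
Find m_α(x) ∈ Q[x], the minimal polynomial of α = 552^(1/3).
m_α(x) = x^3 - 552

α satisfies α^3 = 552, so x^3 - 552 annihilates α. By the rational root test, a rational root p/q (in lowest terms) of x^3 - 552 would satisfy p^3 = 552 q^3, forcing q = 1 and p^3 = 552; but 552 is not a perfect cube, contradiction. A monic cubic over Q with no rational root is irreducible (any nontrivial factorization would include a linear factor). Hence x^3 - 552 is the minimal polynomial of α, and in particular [Q(α):Q] = 3.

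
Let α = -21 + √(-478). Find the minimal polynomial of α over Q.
m_α(x) = x^2 + 42x + 919

From α + 21 = √(-478), squaring gives (α + 21)^2 = -478, i.e. α^2 + 42α + 441 = -478, so α^2 + 42α + 919 = 0. The discriminant of x^2 + 42x + 919 is (42)^2 - 4·(919) = 1764 - 3676 = -1912, and 4·(-478) is not a perfect square in Q since -478 is squarefree and ≠ 1. Hence x^2 + 42x + 919 is irreducible over Q and is the minimal polynomial of α.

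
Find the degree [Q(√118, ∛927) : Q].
[Q(√118, ∛927) : Q] = 6

Let L = Q(√118, ∛927). Since Q(√118) ⊂ L and [Q(√118):Q] = 2, the tower law gives 2 | [L:Q]. Likewise Q(∛927) ⊂ L with [Q(∛927):Q] = 3 (because 927 is not a perfect cube), so 3 | [L:Q]. As gcd(2,3) = 1, [L:Q] is divisible by 6. Conversely L is generated over Q by √118 and ∛927, so [L:Q] ≤ 2·3 = 6. Therefore [Q(√118, ∛927) : Q] = 6.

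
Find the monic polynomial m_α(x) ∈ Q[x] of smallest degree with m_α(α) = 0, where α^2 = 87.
m_α(x) = x^2 - 87

α satisfies α^2 - 87 = 0, so x^2 - 87 annihilates α. Since d = 87 is squarefree and ≠ 1, it is not a perfect square in Q, so x^2 - 87 has no rational root and is therefore irreducible over Q (a degree-2 polynomial over a field is irreducible iff it has no root). Hence m_α(x) = x^2 - 87.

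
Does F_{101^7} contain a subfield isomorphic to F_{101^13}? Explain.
No: F_{101^13} is not a subfield of F_{101^7}

F_{p^m} embeds in F_{p^n} iff m | n. Here 13 ∤ 7 (since 7 = 0·13 + 7 with remainder 7 ≠ 0), so F_{101^13} is not a subfield of F_{101^7}. Equivalently: if it were, the tower law would give 13 = [F_{101^13}:F_101] dividing [F_{101^7}:F_101] = 7, contradiction.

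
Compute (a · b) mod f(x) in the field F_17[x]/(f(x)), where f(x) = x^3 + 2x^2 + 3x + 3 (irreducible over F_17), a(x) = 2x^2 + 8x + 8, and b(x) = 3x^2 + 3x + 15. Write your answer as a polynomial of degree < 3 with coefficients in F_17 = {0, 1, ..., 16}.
a · b ≡ 7x^2 + 4x + 15 (mod f(x))

Multiply in F_17[x]: a(x)·b(x) = (2x^2 + 8x + 8)·(3x^2 + 3x + 15) = 6x^4 + 13x^3 + 10x^2 + 8x + 1. This has degree ≥ 3, so divide by f(x) over F_17: 6x^4 + 13x^3 + 10x^2 + 8x + 1 = (6x + 1)·(x^3 + 2x^2 + 3x + 3) + (7x^2 + 4x + 15). Hence a·b ≡ 7x^2 + 4x + 15 (mod f). (F_17[x]/(f) is a field with 17^3 = 4913 elements since f is irreducible of degree 3.)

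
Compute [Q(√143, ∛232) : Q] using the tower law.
[Q(√143, ∛232) : Q] = 6

Let L = Q(√143, ∛232). Since Q(√143) ⊂ L and [Q(√143):Q] = 2, the tower law gives 2 | [L:Q]. Likewise Q(∛232) ⊂ L with [Q(∛232):Q] = 3 (because 232 is not a perfect cube), so 3 | [L:Q]. As gcd(2,3) = 1, [L:Q] is divisible by 6. Conversely L is generated over Q by √143 and ∛232, so [L:Q] ≤ 2·3 = 6. Therefore [Q(√143, ∛232) : Q] = 6.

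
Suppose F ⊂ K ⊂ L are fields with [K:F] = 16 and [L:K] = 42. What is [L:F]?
[L:F] = 672

The tower law says that for any tower of field extensions F ⊂ K ⊂ L with finite degrees, [L:F] = [L:K] · [K:F]. Here this gives [L:F] = 42 · 16 = 672.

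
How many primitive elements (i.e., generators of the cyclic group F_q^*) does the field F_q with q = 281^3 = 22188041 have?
There are φ(22188040) = 7527168 primitive elements

F_q^* is cyclic of order q - 1 = 22188040. A cyclic group of order m has exactly φ(m) generators. Here m = 22188040 = 2^3 · 5 · 7 · 109 · 727, so the number of primitive elements is φ(22188040) = 7527168.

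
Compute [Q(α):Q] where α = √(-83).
[Q(α):Q] = 2

[Q(α):Q] equals the degree of the minimal polynomial of α. Here α^2 = -83 and x^2 + 83 is irreducible (d = -83 is squarefree, ≠ 1, hence not a square), so deg(m_α) = 2. Thus [Q(α):Q] = 2.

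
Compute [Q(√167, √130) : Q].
[Q(√167, √130) : Q] = 4

[Q(√167):Q] = 2 (min poly x^2 - 167, irreducible since 167 is squarefree > 1). For the top step, suppose √130 ∈ Q(√167), say √130 = c + d√167 with c, d ∈ Q. Squaring: 130 = c^2 + 167d^2 + 2cd√167. Since √167 ∉ Q this forces 2cd = 0. If d = 0 then √130 = c ∈ Q, contradicting 130 squarefree > 1. If c = 0 then 130 = 167d^2, so 167·130 = (167d)^2 is a perfect square in Q — but 167·130 = 21710 is not a perfect square (since 167 and 130 are distinct squarefree integers). Contradiction. Hence √130 ∉ Q(√167), so x^2 - 130 stays irreducible over Q(√167) and [Q(√167, √130) : Q(√167)] = 2. By the tower law, [Q(√167, √130) : Q] = 2 · 2 = 4.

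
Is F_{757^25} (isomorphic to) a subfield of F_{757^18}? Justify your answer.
No: F_{757^25} is not a subfield of F_{757^18}

F_{p^m} embeds in F_{p^n} iff m | n. Here 25 ∤ 18 (since 18 = 0·25 + 18 with remainder 18 ≠ 0), so F_{757^25} is not a subfield of F_{757^18}. Equivalently: if it were, the tower law would give 25 = [F_{757^25}:F_757] dividing [F_{757^18}:F_757] = 18, contradiction.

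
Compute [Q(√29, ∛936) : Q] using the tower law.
[Q(√29, ∛936) : Q] = 6

Let L = Q(√29, ∛936). Since Q(√29) ⊂ L and [Q(√29):Q] = 2, the tower law gives 2 | [L:Q]. Likewise Q(∛936) ⊂ L with [Q(∛936):Q] = 3 (because 936 is not a perfect cube), so 3 | [L:Q]. As gcd(2,3) = 1, [L:Q] is divisible by 6. Conversely L is generated over Q by √29 and ∛936, so [L:Q] ≤ 2·3 = 6. Therefore [Q(√29, ∛936) : Q] = 6.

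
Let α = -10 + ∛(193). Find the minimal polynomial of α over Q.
m_α(x) = x^3 + 30x^2 + 300x + 807

Set β = α + 10 = ∛(193), so β^3 = 193. Then (α + 10)^3 - 193 = 0, i.e. α is a root of g(x) = (x + 10)^3 - 193 = x^3 + 30x^2 + 300x + 807. Since g(x) = h(x + 10) where h(x) = x^3 - 193, and h is irreducible over Q (because 193 is not a perfect cube, so h has no rational root, and a monic cubic with no rational root is irreducible), g is also irreducible (irreducibility is preserved under the substitution x → x + 10). Hence m_α(x) = x^3 + 30x^2 + 300x + 807.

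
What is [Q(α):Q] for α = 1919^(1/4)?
[Q(α):Q] = 4

α is a root of x^4 - 1919. By Eisenstein's criterion at the prime p = 19 (which divides the constant term 1919 but p^2 = 361 does not, since 1919 is squarefree), x^4 - 1919 is irreducible over Q. Hence [Q(α):Q] = 4.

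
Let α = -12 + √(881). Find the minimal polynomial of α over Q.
m_α(x) = x^2 + 24x - 737

From α + 12 = √(881), squaring gives (α + 12)^2 = 881, i.e. α^2 + 24α + 144 = 881, so α^2 + 24α - 737 = 0. The discriminant of x^2 + 24x - 737 is (24)^2 - 4·(-737) = 576 + 2948 = 3524, and 4·(881) is not a perfect square in Q since 881 is squarefree and ≠ 1. Hence x^2 + 24x - 737 is irreducible over Q and is the minimal polynomial of α.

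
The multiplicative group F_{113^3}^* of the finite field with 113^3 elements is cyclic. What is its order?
|F_{113^3}^*| = 1442896

F_{113^3} has 113^3 = 1442897 elements; its multiplicative group consists of all nonzero elements, so |F_{113^3}^*| = 1442897 - 1 = 1442896. (It is cyclic since any finite subgroup of the multiplicative group of a field is cyclic.)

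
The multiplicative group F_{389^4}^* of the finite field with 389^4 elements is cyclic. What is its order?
|F_{389^4}^*| = 22898045040

F_{389^4} has 389^4 = 22898045041 elements; its multiplicative group consists of all nonzero elements, so |F_{389^4}^*| = 22898045041 - 1 = 22898045040. (It is cyclic since any finite subgroup of the multiplicative group of a field is cyclic.)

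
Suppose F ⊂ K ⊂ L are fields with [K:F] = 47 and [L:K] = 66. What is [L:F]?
[L:F] = 3102

The tower law says that for any tower of field extensions F ⊂ K ⊂ L with finite degrees, [L:F] = [L:K] · [K:F]. Here this gives [L:F] = 66 · 47 = 3102.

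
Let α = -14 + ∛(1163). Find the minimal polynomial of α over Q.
m_α(x) = x^3 + 42x^2 + 588x + 1581

Set β = α + 14 = ∛(1163), so β^3 = 1163. Then (α + 14)^3 - 1163 = 0, i.e. α is a root of g(x) = (x + 14)^3 - 1163 = x^3 + 42x^2 + 588x + 1581. Since g(x) = h(x + 14) where h(x) = x^3 - 1163, and h is irreducible over Q (because 1163 is not a perfect cube, so h has no rational root, and a monic cubic with no rational root is irreducible), g is also irreducible (irreducibility is preserved under the substitution x → x + 14). Hence m_α(x) = x^3 + 42x^2 + 588x + 1581.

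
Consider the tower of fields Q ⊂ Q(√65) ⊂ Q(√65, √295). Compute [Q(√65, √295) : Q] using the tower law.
[Q(√65, √295) : Q] = 4

[Q(√65):Q] = 2 (min poly x^2 - 65, irreducible since 65 is squarefree > 1). For the top step, suppose √295 ∈ Q(√65), say √295 = c + d√65 with c, d ∈ Q. Squaring: 295 = c^2 + 65d^2 + 2cd√65. Since √65 ∉ Q this forces 2cd = 0. If d = 0 then √295 = c ∈ Q, contradicting 295 squarefree > 1. If c = 0 then 295 = 65d^2, so 65·295 = (65d)^2 is a perfect square in Q — but 65·295 = 19175 is not a perfect square (since 65 and 295 are distinct squarefree integers). Contradiction. Hence √295 ∉ Q(√65), so x^2 - 295 stays irreducible over Q(√65) and [Q(√65, √295) : Q(√65)] = 2. By the tower law, [Q(√65, √295) : Q] = 2 · 2 = 4.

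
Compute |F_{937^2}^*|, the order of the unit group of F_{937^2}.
|F_{937^2}^*| = 877968

F_{937^2} has 937^2 = 877969 elements; its multiplicative group consists of all nonzero elements, so |F_{937^2}^*| = 877969 - 1 = 877968. (It is cyclic since any finite subgroup of the multiplicative group of a field is cyclic.)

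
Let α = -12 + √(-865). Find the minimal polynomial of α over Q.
m_α(x) = x^2 + 24x + 1009

From α + 12 = √(-865), squaring gives (α + 12)^2 = -865, i.e. α^2 + 24α + 144 = -865, so α^2 + 24α + 1009 = 0. The discriminant of x^2 + 24x + 1009 is (24)^2 - 4·(1009) = 576 - 4036 = -3460, and 4·(-865) is not a perfect square in Q since -865 is squarefree and ≠ 1. Hence x^2 + 24x + 1009 is irreducible over Q and is the minimal polynomial of α.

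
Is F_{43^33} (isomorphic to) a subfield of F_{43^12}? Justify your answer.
No: F_{43^33} is not a subfield of F_{43^12}

F_{p^m} embeds in F_{p^n} iff m | n. Here 33 ∤ 12 (since 12 = 0·33 + 12 with remainder 12 ≠ 0), so F_{43^33} is not a subfield of F_{43^12}. Equivalently: if it were, the tower law would give 33 = [F_{43^33}:F_43] dividing [F_{43^12}:F_43] = 12, contradiction.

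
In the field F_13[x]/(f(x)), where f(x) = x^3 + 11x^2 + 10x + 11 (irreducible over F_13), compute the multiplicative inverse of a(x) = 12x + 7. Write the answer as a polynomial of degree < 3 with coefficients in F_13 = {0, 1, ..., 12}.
a(x)^(-1) ≡ x^2 + 5x + 6 (mod f(x))

Since f is irreducible over F_13, F_13[x]/(f) is a field and a(x) ≠ 0 has an inverse. Apply the extended Euclidean algorithm to f(x) and a(x) in F_13[x]: f(x) = (12x^2 + 8x + 7)·a(x) + (1). The last nonzero remainder is the constant 1 = gcd(f, a) in F_13. Back-substituting through the division chain expresses 1 = s(x)·a(x) + t(x)·f(x) with s(x) ≡ x^2 + 5x + 6 (mod f), so a(x)^(-1) ≡ s(x) = x^2 + 5x + 6 (mod f). Check: (12x + 7)·(x^2 + 5x + 6) = 12x^3 + 2x^2 + 3x + 3 ≡ 1 (mod x^3 + 11x^2 + 10x + 11).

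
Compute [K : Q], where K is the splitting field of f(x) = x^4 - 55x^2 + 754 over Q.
[K : Q] = 4

Solving the quadratic in x^2: x^2 = (55 ± √(55^2 - 4·754))/2 = (55 ± √9)/2 = (55 ± 3)/2, giving x^2 = 26 or x^2 = 29. So f(x) = (x^2 - 26)(x^2 - 29) and the roots of f are ±√26, ±√29. Hence the splitting field is K = Q(√26, √29). Since 26 and 29 are distinct squarefree integers > 1, their product 754 is not a perfect square, so √29 ∉ Q(√26). By the tower law [K:Q] = [Q(√26,√29):Q(√26)] · [Q(√26):Q] = 2 · 2 = 4.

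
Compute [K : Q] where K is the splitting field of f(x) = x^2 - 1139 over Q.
[K : Q] = 2

f(x) = x^2 - 1139 factors as (x - √1139)(x + √1139). The splitting field is K = Q(√1139). Since 1139 is squarefree and > 1, it is not a perfect square, so x^2 - 1139 is irreducible over Q and [Q(√1139) : Q] = 2. Hence [K : Q] = 2.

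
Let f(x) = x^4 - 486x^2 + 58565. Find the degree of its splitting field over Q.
[K : Q] = 4

Solving the quadratic in x^2: x^2 = (486 ± √(486^2 - 4·58565))/2 = (486 ± √1936)/2 = (486 ± 44)/2, giving x^2 = 221 or x^2 = 265. So f(x) = (x^2 - 221)(x^2 - 265) and the roots of f are ±√221, ±√265. Hence the splitting field is K = Q(√221, √265). Since 221 and 265 are distinct squarefree integers > 1, their product 58565 is not a perfect square, so √265 ∉ Q(√221). By the tower law [K:Q] = [Q(√221,√265):Q(√221)] · [Q(√221):Q] = 2 · 2 = 4.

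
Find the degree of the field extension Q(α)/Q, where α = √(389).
[Q(α):Q] = 2

[Q(α):Q] equals the degree of the minimal polynomial of α. Here α^2 = 389 and x^2 - 389 is irreducible (d = 389 is squarefree, ≠ 1, hence not a square), so deg(m_α) = 2. Thus [Q(α):Q] = 2.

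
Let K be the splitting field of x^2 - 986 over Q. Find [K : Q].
[K : Q] = 2

f(x) = x^2 - 986 factors as (x - √986)(x + √986). The splitting field is K = Q(√986). Since 986 is squarefree and > 1, it is not a perfect square, so x^2 - 986 is irreducible over Q and [Q(√986) : Q] = 2. Hence [K : Q] = 2.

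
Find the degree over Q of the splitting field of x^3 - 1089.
[K : Q] = 6

The roots of x^3 - 1089 are ∛1089, ω∛1089, ω^2∛1089 where ω = e^(2πi/3) is a primitive cube root of unity, so K = Q(∛1089, ω). Now [Q(∛1089):Q] = 3 (since 1089 is not a perfect cube, x^3 - 1089 is irreducible) and [Q(ω):Q] = 2. Both 2 and 3 divide [K:Q], and [K:Q] ≤ 3·2 = 6, so [K:Q] = 6. (Equivalently: Q(∛1089) ⊂ R but ω ∉ R, so [K : Q(∛1089)] = 2.)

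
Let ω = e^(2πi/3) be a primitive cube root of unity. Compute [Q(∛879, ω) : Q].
[Q(∛879, ω) : Q] = 6

[Q(∛879):Q] = 3 (min poly x^3 - 879, irreducible since 879 is not a perfect cube). [Q(ω):Q] = 2 (min poly x^2 + x + 1). Since Q(∛879) ⊂ R and ω ∉ R, we have ω ∉ Q(∛879), so x^2 + x + 1 remains irreducible over Q(∛879) and [Q(∛879, ω) : Q(∛879)] = 2. By the tower law, [Q(∛879, ω) : Q] = 3 · 2 = 6. (In fact Q(∛879, ω) is the splitting field of x^3 - 879 over Q.)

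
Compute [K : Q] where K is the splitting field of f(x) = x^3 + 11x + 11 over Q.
[K : Q] = 6

By the rational root test, any rational root of the monic integer polynomial f(x) = x^3 + 11x + 11 must be an integer dividing the constant term 11, i.e. one of ±{1, 11}. Evaluating: f(1) = 23, f(-1) = -1, f(11) = 1463, f(-11) = -1441; none is 0, so f has no rational root and is therefore irreducible over Q (a cubic with no linear factor over a field is irreducible). For an irreducible cubic, the Galois group is A_3 or S_3 according as the discriminant disc(f) = -4a^3 - 27b^2 = -4·(11)^3 - 27·(11)^2 = -8591 is or is not a square in Q. Here disc(f) = -8591 is not a perfect square in Q, so the Galois group of f over Q is not contained in A_3 and must be all of S_3. The splitting field has degree |S_3| = 6 over Q, so [K : Q] = 6.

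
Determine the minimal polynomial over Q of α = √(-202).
m_α(x) = x^2 + 202

α satisfies α^2 + 202 = 0, so x^2 + 202 annihilates α. Since d = -202 is squarefree and ≠ 1, it is not a perfect square in Q, so x^2 + 202 has no rational root and is therefore irreducible over Q (a degree-2 polynomial over a field is irreducible iff it has no root). Hence m_α(x) = x^2 + 202.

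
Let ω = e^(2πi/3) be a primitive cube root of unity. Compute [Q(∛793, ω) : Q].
[Q(∛793, ω) : Q] = 6

[Q(∛793):Q] = 3 (min poly x^3 - 793, irreducible since 793 is not a perfect cube). [Q(ω):Q] = 2 (min poly x^2 + x + 1). Since Q(∛793) ⊂ R and ω ∉ R, we have ω ∉ Q(∛793), so x^2 + x + 1 remains irreducible over Q(∛793) and [Q(∛793, ω) : Q(∛793)] = 2. By the tower law, [Q(∛793, ω) : Q] = 3 · 2 = 6. (In fact Q(∛793, ω) is the splitting field of x^3 - 793 over Q.)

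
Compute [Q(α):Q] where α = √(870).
[Q(α):Q] = 2

[Q(α):Q] equals the degree of the minimal polynomial of α. Here α^2 = 870 and x^2 - 870 is irreducible (d = 870 is squarefree, ≠ 1, hence not a square), so deg(m_α) = 2. Thus [Q(α):Q] = 2.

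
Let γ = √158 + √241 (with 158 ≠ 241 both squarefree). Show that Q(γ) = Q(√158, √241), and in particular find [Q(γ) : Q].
[Q(γ) : Q] = 4 (equivalently, Q(γ) = Q(√158, √241))

Obviously Q(γ) ⊆ Q(√158, √241), and [Q(√158, √241):Q] = 4 (since 158, 241 are distinct squarefree integers > 1 with 38078 not a perfect square). To show equality we compute the minimal polynomial of γ. From γ = √158 + √241: γ^2 = 158 + 2√(38078) + 241 = 399 + 2√(38078), so γ^2 - 399 = 2√(38078); squaring, (γ^2 - 399)^2 = 4·38078, i.e. γ^4 - 798γ^2 + 159201 - 152312 = 0, i.e. γ^4 - 798γ^2 + 6889 = 0. So γ is a root of x^4 - 798x^2 + 6889. This polynomial is irreducible over Q: it has no rational root (each ±√158 ± √241 is irrational), and any factorization into two quadratics over Q would force √(38078) ∈ Q (pairing opposite roots) or √158, √241 ∈ Q (other pairings), all impossible. Hence [Q(γ):Q] = 4 = [Q(√158, √241):Q], so Q(γ) = Q(√158, √241).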